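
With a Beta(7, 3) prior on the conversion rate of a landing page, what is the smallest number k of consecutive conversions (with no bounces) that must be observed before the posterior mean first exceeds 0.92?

k = 28

After k conversions and 0 bounces the posterior is Beta(7+k, 3), with mean (7+k)/(7+3+k).
Set (7+k)/(10+k) > 0.92 and solve: k > (0.92·10 − 7)/(1 − 0.92) = 27.500.
The smallest integer exceeding 27.500 is 28.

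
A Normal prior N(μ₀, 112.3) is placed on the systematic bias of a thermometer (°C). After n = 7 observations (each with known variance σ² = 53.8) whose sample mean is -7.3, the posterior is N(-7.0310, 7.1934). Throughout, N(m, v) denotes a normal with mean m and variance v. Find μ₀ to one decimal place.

μ₀ = -3.1

The posterior mean is a precision-weighted average: μ_n = (τ₀μ₀ + τ_data·x̄)/(τ₀+τ_data), with τ₀=1/σ₀² and τ_data=n/σ².
Here τ₀ = 1/112.3 = 0.008905 and τ_data = 7/53.8 = 0.130112, so τ_n = 0.139017.
Rearranging for μ₀: μ₀ = (μ_n·τ_n − τ_data·x̄)/τ₀ = (-7.0310·0.139017 − 0.130112·-7.3) / 0.008905 = -0.027611/0.008905 ≈ -3.1.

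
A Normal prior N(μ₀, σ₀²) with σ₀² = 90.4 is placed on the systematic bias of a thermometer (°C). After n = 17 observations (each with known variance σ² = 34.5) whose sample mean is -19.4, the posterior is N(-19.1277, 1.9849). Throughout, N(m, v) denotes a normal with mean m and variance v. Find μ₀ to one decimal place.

The posterior mean is a precision-weighted average: μ_n = (τ₀μ₀ + τ_data·x̄)/(τ₀+τ_data), with τ₀=1/σ₀² and τ_data=n/σ².
Here τ₀ = 1/90.4 = 0.011062 and τ_data = 17/34.5 = 0.492754, so τ_n = 0.503816.
Rearranging for μ₀: μ₀ = (μ_n·τ_n − τ_data·x̄)/τ₀ = (-19.1277·0.503816 − 0.492754·-19.4) / 0.011062 = -0.077414/0.011062 ≈ -7.0.

μ₀ = -7.0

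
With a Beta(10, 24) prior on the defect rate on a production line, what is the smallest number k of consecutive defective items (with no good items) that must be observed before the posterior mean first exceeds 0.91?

k = 233

After k defective items and 0 good items the posterior is Beta(10+k, 24), with mean (10+k)/(10+24+k).
Set (10+k)/(34+k) > 0.91 and solve: k > (0.91·34 − 10)/(1 − 0.91) = 232.667.
The smallest integer exceeding 232.667 is 233, and checking k=233: (243)/(267) = 0.9101 > 0.91.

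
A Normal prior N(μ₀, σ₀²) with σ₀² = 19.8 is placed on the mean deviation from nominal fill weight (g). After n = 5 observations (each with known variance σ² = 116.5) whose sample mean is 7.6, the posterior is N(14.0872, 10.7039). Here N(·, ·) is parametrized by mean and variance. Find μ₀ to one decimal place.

The posterior mean is a precision-weighted average: μ_n = (τ₀μ₀ + τ_data·x̄)/(τ₀+τ_data), with τ₀=1/σ₀² and τ_data=n/σ².
Here τ₀ = 1/19.8 = 0.050505 and τ_data = 5/116.5 = 0.042918, so τ_n = 0.093423.
Rearranging for μ₀: μ₀ = (μ_n·τ_n − τ_data·x̄)/τ₀ = (14.0872·0.093423 − 0.042918·7.6) / 0.050505 = 0.989892/0.050505 ≈ 19.6.

μ₀ = 19.6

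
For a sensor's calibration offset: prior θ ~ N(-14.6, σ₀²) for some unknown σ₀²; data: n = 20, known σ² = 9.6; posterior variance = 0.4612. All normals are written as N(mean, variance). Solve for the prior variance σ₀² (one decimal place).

σ₀² = 11.8

Posterior precision equals prior precision plus data precision: 1/σ_n² = 1/σ₀² + n/σ².
So 1/σ₀² = 1/0.4612 − 20/9.6 = 2.168257 − 2.083333 = 0.084924.
Hence σ₀² = 1/0.084924 ≈ 11.8.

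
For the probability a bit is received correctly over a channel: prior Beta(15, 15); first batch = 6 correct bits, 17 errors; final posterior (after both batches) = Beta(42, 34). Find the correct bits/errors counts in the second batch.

Because Beta–binomial updating is additive in the counts, the combined data contributed (α_post−α_prior, β_post−β_prior) successes and failures.
Total across both batches: 42−15=27 correct bits, 34−15=19 errors.
Subtract the first batch: 27−6=21 correct bits and 19−17=2 errors.

21 correct bits and 2 errors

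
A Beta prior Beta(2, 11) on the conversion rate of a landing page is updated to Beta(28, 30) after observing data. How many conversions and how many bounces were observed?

Under Beta–binomial conjugacy the posterior parameters are (a+s, b+f).
So s = 28 − 2 = 26 and f = 30 − 11 = 19.

26 conversions and 19 bounces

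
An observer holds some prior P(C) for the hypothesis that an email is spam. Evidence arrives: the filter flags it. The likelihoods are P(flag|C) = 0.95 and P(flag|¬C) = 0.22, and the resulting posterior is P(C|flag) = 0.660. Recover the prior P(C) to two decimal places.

P(C) = 0.31

In odds form, posterior odds = prior odds × likelihood ratio, so prior odds = posterior odds ÷ LR.
Posterior odds = 0.660/(1−0.660) = 1.9412. LR = 0.95/0.22 = 4.3182.
Prior odds = 1.9412/4.3182 = 0.4495, so P(C) = 0.4495/(1+0.4495) ≈ 0.31.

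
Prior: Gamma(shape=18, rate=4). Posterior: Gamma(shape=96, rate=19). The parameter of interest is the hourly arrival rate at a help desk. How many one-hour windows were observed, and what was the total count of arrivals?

n = 15 one-hour windows with total 78 arrivals

Gamma–Poisson conjugacy: posterior shape = α + Σxᵢ, posterior rate = β + n.
Matching: Σxᵢ = 96 − 18 = 78 and n = 19 − 4 = 15.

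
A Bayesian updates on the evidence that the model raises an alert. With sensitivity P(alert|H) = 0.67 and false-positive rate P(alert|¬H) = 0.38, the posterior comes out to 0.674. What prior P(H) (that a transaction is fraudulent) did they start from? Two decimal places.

P(H) = 0.54

In odds form, posterior odds = prior odds × likelihood ratio, so prior odds = posterior odds ÷ LR.
Posterior odds = 0.674/(1−0.674) = 2.0675. LR = 0.67/0.38 = 1.7632.
Prior odds = 2.0675/1.7632 = 1.1726, so P(H) = 1.1726/(1+1.1726) ≈ 0.54.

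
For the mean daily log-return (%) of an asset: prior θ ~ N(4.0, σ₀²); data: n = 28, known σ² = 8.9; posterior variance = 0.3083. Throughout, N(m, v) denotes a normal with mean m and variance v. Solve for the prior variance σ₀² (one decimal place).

For the Normal–Normal model with known σ², precisions add: τ_n = τ₀ + n/σ².
So 1/σ₀² = 1/0.3083 − 28/8.9 = 3.243594 − 3.146067 = 0.097527.
Hence σ₀² = 1/0.097527 ≈ 10.3.

σ₀² = 10.3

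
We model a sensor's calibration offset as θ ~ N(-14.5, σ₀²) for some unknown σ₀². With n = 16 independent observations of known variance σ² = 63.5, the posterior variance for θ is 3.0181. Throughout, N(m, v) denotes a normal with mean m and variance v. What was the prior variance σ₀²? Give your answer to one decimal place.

For the Normal–Normal model with known σ², precisions add: τ_n = τ₀ + n/σ².
So 1/σ₀² = 1/3.0181 − 16/63.5 = 0.331334 − 0.251969 = 0.079365.
Hence σ₀² = 1/0.079365 ≈ 12.6.

σ₀² = 12.6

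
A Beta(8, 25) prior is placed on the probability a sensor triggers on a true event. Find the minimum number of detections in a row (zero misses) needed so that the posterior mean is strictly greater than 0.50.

k = 18

After k detections and 0 misses the posterior is Beta(8+k, 25), with mean (8+k)/(8+25+k).
Set (8+k)/(33+k) > 0.50 and solve: k > (0.50·33 − 8)/(1 − 0.50) = 17.000.
The smallest integer exceeding 17.000 is 18.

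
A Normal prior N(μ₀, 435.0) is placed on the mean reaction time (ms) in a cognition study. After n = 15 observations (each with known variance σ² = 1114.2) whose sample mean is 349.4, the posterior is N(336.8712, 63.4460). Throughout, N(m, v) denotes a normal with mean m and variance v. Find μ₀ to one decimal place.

With known observation variance, the Normal–Normal posterior has precision τ_n = τ₀ + n/σ² and mean μ_n = (τ₀μ₀ + (n/σ²)x̄)/τ_n.
Here τ₀ = 1/435.0 = 0.002299 and τ_data = 15/1114.2 = 0.013463, so τ_n = 0.015762.
Rearranging for μ₀: μ₀ = (μ_n·τ_n − τ_data·x̄)/τ₀ = (336.8712·0.015762 − 0.013463·349.4) / 0.002299 = 0.605792/0.002299 ≈ 263.5.

μ₀ = 263.5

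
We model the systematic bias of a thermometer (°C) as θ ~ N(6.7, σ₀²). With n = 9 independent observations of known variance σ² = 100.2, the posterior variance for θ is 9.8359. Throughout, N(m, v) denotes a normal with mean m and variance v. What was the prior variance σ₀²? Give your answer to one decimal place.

For the Normal–Normal model with known σ², precisions add: τ_n = τ₀ + n/σ².
So 1/σ₀² = 1/9.8359 − 9/100.2 = 0.101668 − 0.089820 = 0.011848.
Hence σ₀² = 1/0.011848 ≈ 84.4.

σ₀² = 84.4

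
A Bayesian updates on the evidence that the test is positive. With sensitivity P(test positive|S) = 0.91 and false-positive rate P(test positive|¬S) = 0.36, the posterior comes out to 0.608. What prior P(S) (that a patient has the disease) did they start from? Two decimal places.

P(S) = 0.38

In odds form, posterior odds = prior odds × likelihood ratio, so prior odds = posterior odds ÷ LR.
Posterior odds = 0.608/(1−0.608) = 1.5510. LR = 0.91/0.36 = 2.5278.
Prior odds = 1.5510/2.5278 = 0.6136, so P(S) = 0.6136/(1+0.6136) ≈ 0.38.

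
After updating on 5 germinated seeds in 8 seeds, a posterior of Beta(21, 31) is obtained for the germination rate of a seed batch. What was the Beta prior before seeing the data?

Under Beta–binomial conjugacy the posterior parameters are (α+s, β+f).
So α = 21 − 5 = 16 and β = 31 − 3 = 28.

Beta(16, 28)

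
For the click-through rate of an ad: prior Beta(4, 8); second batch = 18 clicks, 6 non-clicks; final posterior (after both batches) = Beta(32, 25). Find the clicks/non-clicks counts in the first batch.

Sequential conjugate updates are equivalent to a single update on the pooled data, so total successes = posterior α − prior α and total failures = posterior β − prior β.
Total across both batches: 32−4=28 clicks, 25−8=17 non-clicks.
Subtract the second batch: 28−18=10 clicks and 17−6=11 non-clicks.

10 clicks and 11 non-clicks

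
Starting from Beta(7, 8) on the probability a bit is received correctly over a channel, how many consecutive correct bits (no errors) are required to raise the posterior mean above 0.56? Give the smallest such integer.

k = 4

After k correct bits and 0 errors the posterior is Beta(7+k, 8), with mean (7+k)/(7+8+k).
Set (7+k)/(15+k) > 0.56 and solve: k > (0.56·15 − 7)/(1 − 0.56) = 3.182.
The smallest integer exceeding 3.182 is 4, and checking k=4: (11)/(19) = 0.5789 > 0.56.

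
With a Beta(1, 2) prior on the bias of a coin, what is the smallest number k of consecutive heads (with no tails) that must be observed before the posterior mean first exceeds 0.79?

k = 7

After k heads and 0 tails the posterior is Beta(1+k, 2), with mean (1+k)/(1+2+k).
Set (1+k)/(3+k) > 0.79 and solve: k > (0.79·3 − 1)/(1 − 0.79) = 6.524.
The smallest integer exceeding 6.524 is 7.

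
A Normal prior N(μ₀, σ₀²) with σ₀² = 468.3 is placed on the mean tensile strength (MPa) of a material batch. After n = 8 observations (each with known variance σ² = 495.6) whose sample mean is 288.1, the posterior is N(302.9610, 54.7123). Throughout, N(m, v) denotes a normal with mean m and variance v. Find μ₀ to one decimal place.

The posterior mean is a precision-weighted average: μ_n = (τ₀μ₀ + τ_data·x̄)/(τ₀+τ_data), with τ₀=1/σ₀² and τ_data=n/σ².
Here τ₀ = 1/468.3 = 0.002135 and τ_data = 8/495.6 = 0.016142, so τ_n = 0.018277.
Rearranging for μ₀: μ₀ = (μ_n·τ_n − τ_data·x̄)/τ₀ = (302.9610·0.018277 − 0.016142·288.1) / 0.002135 = 0.886708/0.002135 ≈ 415.3.

μ₀ = 415.3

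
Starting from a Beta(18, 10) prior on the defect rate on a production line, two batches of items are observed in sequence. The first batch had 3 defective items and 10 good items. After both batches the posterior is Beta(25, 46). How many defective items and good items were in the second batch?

Because Beta–binomial updating is additive in the counts, the combined data contributed (α_post−α_prior, β_post−β_prior) successes and failures.
Total across both batches: 25−18=7 defective items, 46−10=36 good items.
Subtract the first batch: 7−3=4 defective items and 36−10=26 good items.

4 defective items and 26 good items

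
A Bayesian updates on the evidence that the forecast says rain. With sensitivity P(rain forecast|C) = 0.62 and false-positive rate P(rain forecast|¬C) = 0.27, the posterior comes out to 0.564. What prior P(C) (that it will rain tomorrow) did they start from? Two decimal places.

In odds form, posterior odds = prior odds × likelihood ratio, so prior odds = posterior odds ÷ LR.
Posterior odds = 0.564/(1−0.564) = 1.2936. LR = 0.62/0.27 = 2.2963.
Prior odds = 1.2936/2.2963 = 0.5633, so P(C) = 0.5633/(1+0.5633) ≈ 0.36.

P(C) = 0.36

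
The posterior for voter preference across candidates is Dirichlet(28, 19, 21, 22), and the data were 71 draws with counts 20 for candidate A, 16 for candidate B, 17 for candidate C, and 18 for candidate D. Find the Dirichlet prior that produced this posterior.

For a Dirichlet(α) prior with multinomial counts c, the posterior is Dirichlet(α + c) componentwise.
Subtract each count from the matching posterior parameter: 28−20=8, 19−16=3, 21−17=4, 22−18=4.

Dirichlet(8, 3, 4, 4)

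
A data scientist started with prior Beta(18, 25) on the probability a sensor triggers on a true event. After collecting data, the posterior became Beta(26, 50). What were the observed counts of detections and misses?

Under Beta–binomial conjugacy the posterior parameters are (α+s, β+f).
Match parameters: s=26−18=8, f=50−25=25.

8 detections and 25 misses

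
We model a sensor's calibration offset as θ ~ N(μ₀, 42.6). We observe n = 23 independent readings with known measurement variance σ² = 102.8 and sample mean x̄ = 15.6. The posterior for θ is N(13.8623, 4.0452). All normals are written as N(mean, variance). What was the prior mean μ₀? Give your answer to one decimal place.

The posterior mean is a precision-weighted average: μ_n = (τ₀μ₀ + τ_data·x̄)/(τ₀+τ_data), with τ₀=1/σ₀² and τ_data=n/σ².
Here τ₀ = 1/42.6 = 0.023474 and τ_data = 23/102.8 = 0.223735, so τ_n = 0.247209.
Rearranging for μ₀: μ₀ = (μ_n·τ_n − τ_data·x̄)/τ₀ = (13.8623·0.247209 − 0.223735·15.6) / 0.023474 = -0.063381/0.023474 ≈ -2.7.

μ₀ = -2.7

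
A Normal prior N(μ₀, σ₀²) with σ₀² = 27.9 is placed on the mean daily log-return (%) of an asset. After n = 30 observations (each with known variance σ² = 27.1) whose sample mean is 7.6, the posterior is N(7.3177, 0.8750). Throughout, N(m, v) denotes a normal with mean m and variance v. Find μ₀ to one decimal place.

The posterior mean is a precision-weighted average: μ_n = (τ₀μ₀ + τ_data·x̄)/(τ₀+τ_data), with τ₀=1/σ₀² and τ_data=n/σ².
Here τ₀ = 1/27.9 = 0.035842 and τ_data = 30/27.1 = 1.107011, so τ_n = 1.142853.
Rearranging for μ₀: μ₀ = (μ_n·τ_n − τ_data·x̄)/τ₀ = (7.3177·1.142853 − 1.107011·7.6) / 0.035842 = -0.050228/0.035842 ≈ -1.4.

μ₀ = -1.4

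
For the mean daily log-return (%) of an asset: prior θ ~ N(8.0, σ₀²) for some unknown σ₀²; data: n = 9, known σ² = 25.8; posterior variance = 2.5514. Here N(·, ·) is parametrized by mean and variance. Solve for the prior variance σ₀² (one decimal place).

σ₀² = 23.2

For the Normal–Normal model with known σ², precisions add: τ_n = τ₀ + n/σ².
So 1/σ₀² = 1/2.5514 − 9/25.8 = 0.391942 − 0.348837 = 0.043105.
Hence σ₀² = 1/0.043105 ≈ 23.2.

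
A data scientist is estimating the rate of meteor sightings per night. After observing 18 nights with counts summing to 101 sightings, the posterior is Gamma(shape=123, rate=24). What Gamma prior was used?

Gamma–Poisson conjugacy: posterior shape = α + Σxᵢ, posterior rate = β + n.
So α = 123 − 101 = 22 and β = 24 − 18 = 6.

Gamma(shape=22, rate=6)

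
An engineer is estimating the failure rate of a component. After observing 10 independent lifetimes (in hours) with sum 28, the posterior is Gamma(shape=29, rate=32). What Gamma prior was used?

For an exponential likelihood with a Gamma(α, β) prior on the rate, n observations with total T give posterior Gamma(α+n, β+T).
So α = 29 − 10 = 19 and β = 32 − 28 = 4.

Gamma(shape=19, rate=4)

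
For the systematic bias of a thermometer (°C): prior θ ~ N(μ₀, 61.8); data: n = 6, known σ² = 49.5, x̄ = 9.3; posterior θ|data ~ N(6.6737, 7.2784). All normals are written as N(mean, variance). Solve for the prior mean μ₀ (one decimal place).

μ₀ = -13.0

With known observation variance, the Normal–Normal posterior has precision τ_n = τ₀ + n/σ² and mean μ_n = (τ₀μ₀ + (n/σ²)x̄)/τ_n.
Here τ₀ = 1/61.8 = 0.016181 and τ_data = 6/49.5 = 0.121212, so τ_n = 0.137393.
Rearranging for μ₀: μ₀ = (μ_n·τ_n − τ_data·x̄)/τ₀ = (6.6737·0.137393 − 0.121212·9.3) / 0.016181 = -0.210352/0.016181 ≈ -13.0.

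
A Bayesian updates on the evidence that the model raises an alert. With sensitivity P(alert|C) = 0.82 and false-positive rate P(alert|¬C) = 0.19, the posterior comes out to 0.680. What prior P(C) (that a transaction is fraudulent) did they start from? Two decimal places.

P(C) = 0.33

In odds form, posterior odds = prior odds × likelihood ratio, so prior odds = posterior odds ÷ LR.
Posterior odds = 0.680/(1−0.680) = 2.1250. LR = 0.82/0.19 = 4.3158.
Prior odds = 2.1250/4.3158 = 0.4924, so P(C) = 0.4924/(1+0.4924) ≈ 0.33.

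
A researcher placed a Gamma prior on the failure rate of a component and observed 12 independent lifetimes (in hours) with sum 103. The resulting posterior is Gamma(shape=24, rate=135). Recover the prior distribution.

For an exponential likelihood with a Gamma(α, β) prior on the rate, n observations with total T give posterior Gamma(α+n, β+T).
So α = 24 − 12 = 12 and β = 135 − 103 = 32.

Gamma(shape=12, rate=32)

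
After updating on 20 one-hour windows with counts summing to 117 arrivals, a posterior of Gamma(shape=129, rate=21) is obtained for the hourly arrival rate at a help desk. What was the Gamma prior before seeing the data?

A Gamma(α, β) prior (rate parametrization) on a Poisson rate with n observations summing to S gives posterior Gamma(α+S, β+n).
So α = 129 − 117 = 12 and β = 21 − 20 = 1.

Gamma(shape=12, rate=1)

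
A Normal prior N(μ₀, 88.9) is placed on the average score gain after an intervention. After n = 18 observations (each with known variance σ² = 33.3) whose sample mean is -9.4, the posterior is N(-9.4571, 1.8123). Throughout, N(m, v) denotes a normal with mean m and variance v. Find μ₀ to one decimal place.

The posterior mean is a precision-weighted average: μ_n = (τ₀μ₀ + τ_data·x̄)/(τ₀+τ_data), with τ₀=1/σ₀² and τ_data=n/σ².
Here τ₀ = 1/88.9 = 0.011249 and τ_data = 18/33.3 = 0.540541, so τ_n = 0.551790.
Rearranging for μ₀: μ₀ = (μ_n·τ_n − τ_data·x̄)/τ₀ = (-9.4571·0.551790 − 0.540541·-9.4) / 0.011249 = -0.137248/0.011249 ≈ -12.2.

μ₀ = -12.2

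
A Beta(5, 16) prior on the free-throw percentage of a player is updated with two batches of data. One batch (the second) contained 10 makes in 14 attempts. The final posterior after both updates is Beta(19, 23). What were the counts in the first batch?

Sequential conjugate updates are equivalent to a single update on the pooled data, so total successes = posterior α − prior α and total failures = posterior β − prior β.
Total across both batches: 19−5=14 makes, 23−16=7 misses.
Subtract the second batch: 14−10=4 makes and 7−4=3 misses.

4 makes and 3 misses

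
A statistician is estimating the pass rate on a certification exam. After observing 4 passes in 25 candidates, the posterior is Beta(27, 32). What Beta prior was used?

Beta(23, 11)

A Beta(α, β) prior with s successes and f failures in binomial data gives a Beta(α+s, β+f) posterior.
Subtract the data counts: 27−4=23, 32−21=11.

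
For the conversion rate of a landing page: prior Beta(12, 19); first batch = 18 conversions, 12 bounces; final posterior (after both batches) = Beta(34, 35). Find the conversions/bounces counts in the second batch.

4 conversions and 4 bounces

Because Beta–binomial updating is additive in the counts, the combined data contributed (α_post−α_prior, β_post−β_prior) successes and failures.
Total across both batches: 34−12=22 conversions, 35−19=16 bounces.
Subtract the first batch: 22−18=4 conversions and 16−12=4 bounces.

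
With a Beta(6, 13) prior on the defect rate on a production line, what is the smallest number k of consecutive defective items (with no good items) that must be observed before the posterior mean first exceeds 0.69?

After k defective items and 0 good items the posterior is Beta(6+k, 13), with mean (6+k)/(6+13+k).
Set (6+k)/(19+k) > 0.69 and solve: k > (0.69·19 − 6)/(1 − 0.69) = 22.935.
The smallest integer exceeding 22.935 is 23, and checking k=23: (29)/(42) = 0.6905 > 0.69.

k = 23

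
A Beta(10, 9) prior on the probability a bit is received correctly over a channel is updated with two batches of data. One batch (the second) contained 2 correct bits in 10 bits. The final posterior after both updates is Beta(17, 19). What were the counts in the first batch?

5 correct bits and 2 errors

Sequential conjugate updates are equivalent to a single update on the pooled data, so total successes = posterior α − prior α and total failures = posterior β − prior β.
Total across both batches: 17−10=7 correct bits, 19−9=10 errors.
Subtract the second batch: 7−2=5 correct bits and 10−8=2 errors.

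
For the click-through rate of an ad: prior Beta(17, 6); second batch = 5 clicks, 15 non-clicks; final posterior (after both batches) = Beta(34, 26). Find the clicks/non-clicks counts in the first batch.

12 clicks and 5 non-clicks

Because Beta–binomial updating is additive in the counts, the combined data contributed (α_post−α_prior, β_post−β_prior) successes and failures.
Total across both batches: 34−17=17 clicks, 26−6=20 non-clicks.
Subtract the second batch: 17−5=12 clicks and 20−15=5 non-clicks.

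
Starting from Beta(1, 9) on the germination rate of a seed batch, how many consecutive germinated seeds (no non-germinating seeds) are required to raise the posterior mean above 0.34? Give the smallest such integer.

After k germinated seeds and 0 non-germinating seeds the posterior is Beta(1+k, 9), with mean (1+k)/(1+9+k).
Set (1+k)/(10+k) > 0.34 and solve: k > (0.34·10 − 1)/(1 − 0.34) = 3.636.
The smallest integer exceeding 3.636 is 4.

k = 4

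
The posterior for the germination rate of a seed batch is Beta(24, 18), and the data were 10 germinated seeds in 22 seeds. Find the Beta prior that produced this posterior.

Beta(14, 6)

A Beta(α, β) prior with s successes and f failures in binomial data gives a Beta(α+s, β+f) posterior.
Subtract the data counts: 24−10=14, 18−12=6.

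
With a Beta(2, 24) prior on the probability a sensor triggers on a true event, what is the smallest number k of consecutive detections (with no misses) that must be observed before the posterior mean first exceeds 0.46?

k = 19

After k detections and 0 misses the posterior is Beta(2+k, 24), with mean (2+k)/(2+24+k).
Set (2+k)/(26+k) > 0.46 and solve: k > (0.46·26 − 2)/(1 − 0.46) = 18.444.
The smallest integer exceeding 18.444 is 19.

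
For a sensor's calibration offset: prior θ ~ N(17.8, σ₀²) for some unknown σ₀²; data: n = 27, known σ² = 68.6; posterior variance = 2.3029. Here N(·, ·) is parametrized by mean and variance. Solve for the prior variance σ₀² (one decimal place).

σ₀² = 24.6

For the Normal–Normal model with known σ², precisions add: τ_n = τ₀ + n/σ².
So 1/σ₀² = 1/2.3029 − 27/68.6 = 0.434235 − 0.393586 = 0.040649.
Hence σ₀² = 1/0.040649 ≈ 24.6.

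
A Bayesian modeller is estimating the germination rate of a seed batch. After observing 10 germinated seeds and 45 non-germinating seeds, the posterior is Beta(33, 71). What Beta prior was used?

Under Beta–binomial conjugacy the posterior parameters are (α+s, β+f).
So α = 33 − 10 = 23 and β = 71 − 45 = 26.

Beta(23, 26)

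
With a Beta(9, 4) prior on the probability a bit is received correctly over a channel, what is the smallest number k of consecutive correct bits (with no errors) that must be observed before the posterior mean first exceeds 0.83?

k = 11

After k correct bits and 0 errors the posterior is Beta(9+k, 4), with mean (9+k)/(9+4+k).
Set (9+k)/(13+k) > 0.83 and solve: k > (0.83·13 − 9)/(1 − 0.83) = 10.529.
The smallest integer exceeding 10.529 is 11.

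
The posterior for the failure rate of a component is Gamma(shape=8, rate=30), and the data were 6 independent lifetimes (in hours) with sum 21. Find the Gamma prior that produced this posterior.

Gamma(shape=2, rate=9)

Gamma–exponential conjugacy: posterior shape = α + n, posterior rate = β + Σtᵢ.
So α = 8 − 6 = 2 and β = 30 − 21 = 9.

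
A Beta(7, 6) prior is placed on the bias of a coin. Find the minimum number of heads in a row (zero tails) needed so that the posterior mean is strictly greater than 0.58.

k = 2

After k heads and 0 tails the posterior is Beta(7+k, 6), with mean (7+k)/(7+6+k).
Set (7+k)/(13+k) > 0.58 and solve: k > (0.58·13 − 7)/(1 − 0.58) = 1.286.
The smallest integer exceeding 1.286 is 2.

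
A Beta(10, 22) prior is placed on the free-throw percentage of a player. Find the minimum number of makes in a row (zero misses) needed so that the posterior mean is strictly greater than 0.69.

After k makes and 0 misses the posterior is Beta(10+k, 22), with mean (10+k)/(10+22+k).
Set (10+k)/(32+k) > 0.69 and solve: k > (0.69·32 − 10)/(1 − 0.69) = 38.968.
The smallest integer exceeding 38.968 is 39.

k = 39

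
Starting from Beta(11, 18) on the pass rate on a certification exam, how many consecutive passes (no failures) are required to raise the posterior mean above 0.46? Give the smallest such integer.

After k passes and 0 failures the posterior is Beta(11+k, 18), with mean (11+k)/(11+18+k).
Set (11+k)/(29+k) > 0.46 and solve: k > (0.46·29 − 11)/(1 − 0.46) = 4.333.
The smallest integer exceeding 4.333 is 5, and checking k=5: (16)/(34) = 0.4706 > 0.46.

k = 5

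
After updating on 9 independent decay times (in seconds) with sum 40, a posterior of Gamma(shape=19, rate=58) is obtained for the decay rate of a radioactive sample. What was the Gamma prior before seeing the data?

For an exponential likelihood with a Gamma(α, β) prior on the rate, n observations with total T give posterior Gamma(α+n, β+T).
So α = 19 − 9 = 10 and β = 58 − 40 = 18.

Gamma(shape=10, rate=18)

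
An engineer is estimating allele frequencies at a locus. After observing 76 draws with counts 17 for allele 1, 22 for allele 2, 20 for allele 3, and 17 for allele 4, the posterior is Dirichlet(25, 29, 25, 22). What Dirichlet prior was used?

Dirichlet(8, 7, 5, 5)

For a Dirichlet(α) prior with multinomial counts c, the posterior is Dirichlet(α + c) componentwise.
Subtract each count from the matching posterior parameter: 25−17=8, 29−22=7, 25−20=5, 22−17=5.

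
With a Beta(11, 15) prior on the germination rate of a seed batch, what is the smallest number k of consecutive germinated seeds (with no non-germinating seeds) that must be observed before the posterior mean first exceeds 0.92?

After k germinated seeds and 0 non-germinating seeds the posterior is Beta(11+k, 15), with mean (11+k)/(11+15+k).
Set (11+k)/(26+k) > 0.92 and solve: k > (0.92·26 − 11)/(1 − 0.92) = 161.500.
The smallest integer exceeding 161.500 is 162.

k = 162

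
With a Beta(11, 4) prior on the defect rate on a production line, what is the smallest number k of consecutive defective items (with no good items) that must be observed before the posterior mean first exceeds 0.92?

After k defective items and 0 good items the posterior is Beta(11+k, 4), with mean (11+k)/(11+4+k).
Set (11+k)/(15+k) > 0.92 and solve: k > (0.92·15 − 11)/(1 − 0.92) = 35.000.
The smallest integer exceeding 35.000 is 36, and checking k=36: (47)/(51) = 0.9216 > 0.92.

k = 36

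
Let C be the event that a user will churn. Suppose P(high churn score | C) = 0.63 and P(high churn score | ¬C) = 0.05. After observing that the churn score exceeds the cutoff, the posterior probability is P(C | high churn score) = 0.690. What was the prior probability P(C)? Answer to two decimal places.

In odds form, posterior odds = prior odds × likelihood ratio, so prior odds = posterior odds ÷ LR.
Posterior odds = 0.690/(1−0.690) = 2.2258. LR = 0.63/0.05 = 12.6000.
Prior odds = 2.2258/12.6000 = 0.1767, so P(C) = 0.1767/(1+0.1767) ≈ 0.15.

P(C) = 0.15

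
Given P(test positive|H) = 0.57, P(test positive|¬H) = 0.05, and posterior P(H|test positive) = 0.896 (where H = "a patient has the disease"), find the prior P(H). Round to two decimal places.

Bayes' rule in odds form gives O(H|E) = O(H)·[P(E|H)/P(E|¬H)], hence O(H) = O(H|E)/LR.
Posterior odds = 0.896/(1−0.896) = 8.6154. LR = 0.57/0.05 = 11.4000.
Prior odds = 8.6154/11.4000 = 0.7557, so P(H) = 0.7557/(1+0.7557) ≈ 0.43.

P(H) = 0.43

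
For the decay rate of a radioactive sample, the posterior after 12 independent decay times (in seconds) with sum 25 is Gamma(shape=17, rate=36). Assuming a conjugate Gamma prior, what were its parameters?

Gamma(shape=5, rate=11)

For an exponential likelihood with a Gamma(α, β) prior on the rate, n observations with total T give posterior Gamma(α+n, β+T).
So α = 17 − 12 = 5 and β = 36 − 25 = 11.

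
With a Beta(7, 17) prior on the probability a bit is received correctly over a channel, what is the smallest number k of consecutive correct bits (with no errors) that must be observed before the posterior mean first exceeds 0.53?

k = 13

After k correct bits and 0 errors the posterior is Beta(7+k, 17), with mean (7+k)/(7+17+k).
Set (7+k)/(24+k) > 0.53 and solve: k > (0.53·24 − 7)/(1 − 0.53) = 12.170.
The smallest integer exceeding 12.170 is 13, and checking k=13: (20)/(37) = 0.5405 > 0.53.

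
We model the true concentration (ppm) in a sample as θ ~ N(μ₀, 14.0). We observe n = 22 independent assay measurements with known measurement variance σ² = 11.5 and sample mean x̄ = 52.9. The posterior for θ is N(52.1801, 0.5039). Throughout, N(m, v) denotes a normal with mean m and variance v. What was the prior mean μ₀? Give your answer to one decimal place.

With known observation variance, the Normal–Normal posterior has precision τ_n = τ₀ + n/σ² and mean μ_n = (τ₀μ₀ + (n/σ²)x̄)/τ_n.
Here τ₀ = 1/14.0 = 0.071429 and τ_data = 22/11.5 = 1.913043, so τ_n = 1.984472.
Rearranging for μ₀: μ₀ = (μ_n·τ_n − τ_data·x̄)/τ₀ = (52.1801·1.984472 − 1.913043·52.9) / 0.071429 = 2.349973/0.071429 ≈ 32.9.

μ₀ = 32.9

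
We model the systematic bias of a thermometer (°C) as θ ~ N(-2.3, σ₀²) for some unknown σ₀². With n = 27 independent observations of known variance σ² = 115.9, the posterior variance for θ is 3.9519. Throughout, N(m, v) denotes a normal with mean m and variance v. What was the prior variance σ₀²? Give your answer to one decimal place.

For the Normal–Normal model with known σ², precisions add: τ_n = τ₀ + n/σ².
So 1/σ₀² = 1/3.9519 − 27/115.9 = 0.253043 − 0.232959 = 0.020084.
Hence σ₀² = 1/0.020084 ≈ 49.8.

σ₀² = 49.8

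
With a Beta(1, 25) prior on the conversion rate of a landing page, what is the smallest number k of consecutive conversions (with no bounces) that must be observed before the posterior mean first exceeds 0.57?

k = 33

After k conversions and 0 bounces the posterior is Beta(1+k, 25), with mean (1+k)/(1+25+k).
Set (1+k)/(26+k) > 0.57 and solve: k > (0.57·26 − 1)/(1 − 0.57) = 32.140.
The smallest integer exceeding 32.140 is 33, and checking k=33: (34)/(59) = 0.5763 > 0.57.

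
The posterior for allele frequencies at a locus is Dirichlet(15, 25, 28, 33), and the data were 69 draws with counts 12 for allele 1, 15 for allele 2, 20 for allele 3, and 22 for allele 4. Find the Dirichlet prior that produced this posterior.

Dirichlet(3, 10, 8, 11)

For a Dirichlet(α) prior with multinomial counts c, the posterior is Dirichlet(α + c) componentwise.
Subtract each count from the matching posterior parameter: 15−12=3, 25−15=10, 28−20=8, 33−22=11.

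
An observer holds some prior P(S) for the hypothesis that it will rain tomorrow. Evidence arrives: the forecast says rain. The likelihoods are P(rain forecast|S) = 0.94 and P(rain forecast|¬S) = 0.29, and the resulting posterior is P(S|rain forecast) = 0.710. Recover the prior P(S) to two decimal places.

In odds form, posterior odds = prior odds × likelihood ratio, so prior odds = posterior odds ÷ LR.
Posterior odds = 0.710/(1−0.710) = 2.4483. LR = 0.94/0.29 = 3.2414.
Prior odds = 2.4483/3.2414 = 0.7553, so P(S) = 0.7553/(1+0.7553) ≈ 0.43.

P(S) = 0.43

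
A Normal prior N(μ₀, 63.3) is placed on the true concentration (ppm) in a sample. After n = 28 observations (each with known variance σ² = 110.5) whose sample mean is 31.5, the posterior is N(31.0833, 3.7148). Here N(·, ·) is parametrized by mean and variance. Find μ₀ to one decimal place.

The posterior mean is a precision-weighted average: μ_n = (τ₀μ₀ + τ_data·x̄)/(τ₀+τ_data), with τ₀=1/σ₀² and τ_data=n/σ².
Here τ₀ = 1/63.3 = 0.015798 and τ_data = 28/110.5 = 0.253394, so τ_n = 0.269192.
Rearranging for μ₀: μ₀ = (μ_n·τ_n − τ_data·x̄)/τ₀ = (31.0833·0.269192 − 0.253394·31.5) / 0.015798 = 0.385465/0.015798 ≈ 24.4.

μ₀ = 24.4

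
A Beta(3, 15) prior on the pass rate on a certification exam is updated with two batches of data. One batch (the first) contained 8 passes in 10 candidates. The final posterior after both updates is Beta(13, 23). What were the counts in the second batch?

2 passes and 6 failures

Sequential conjugate updates are equivalent to a single update on the pooled data, so total successes = posterior α − prior α and total failures = posterior β − prior β.
Total across both batches: 13−3=10 passes, 23−15=8 failures.
Subtract the first batch: 10−8=2 passes and 8−2=6 failures.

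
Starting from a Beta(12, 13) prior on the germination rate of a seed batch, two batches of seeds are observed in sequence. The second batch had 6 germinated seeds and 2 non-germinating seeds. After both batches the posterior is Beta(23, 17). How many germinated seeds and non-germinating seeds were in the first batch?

Because Beta–binomial updating is additive in the counts, the combined data contributed (α_post−α_prior, β_post−β_prior) successes and failures.
Total across both batches: 23−12=11 germinated seeds, 17−13=4 non-germinating seeds.
Subtract the second batch: 11−6=5 germinated seeds and 4−2=2 non-germinating seeds.

5 germinated seeds and 2 non-germinating seeds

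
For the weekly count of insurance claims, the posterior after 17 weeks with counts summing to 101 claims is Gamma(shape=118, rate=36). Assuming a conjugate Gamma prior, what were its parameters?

Gamma–Poisson conjugacy: posterior shape = α + Σxᵢ, posterior rate = β + n.
So α = 118 − 101 = 17 and β = 36 − 17 = 19.

Gamma(shape=17, rate=19)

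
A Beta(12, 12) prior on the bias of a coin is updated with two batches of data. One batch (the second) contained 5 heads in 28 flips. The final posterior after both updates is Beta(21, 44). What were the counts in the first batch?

Because Beta–binomial updating is additive in the counts, the combined data contributed (α_post−α_prior, β_post−β_prior) successes and failures.
Total across both batches: 21−12=9 heads, 44−12=32 tails.
Subtract the second batch: 9−5=4 heads and 32−23=9 tails.

4 heads and 9 tails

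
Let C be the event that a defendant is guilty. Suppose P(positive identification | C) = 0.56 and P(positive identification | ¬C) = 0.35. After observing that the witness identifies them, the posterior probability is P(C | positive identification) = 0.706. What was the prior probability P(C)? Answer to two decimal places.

Bayes' rule in odds form gives O(C|E) = O(C)·[P(E|C)/P(E|¬C)], hence O(C) = O(C|E)/LR.
Posterior odds = 0.706/(1−0.706) = 2.4014. LR = 0.56/0.35 = 1.6000.
Prior odds = 2.4014/1.6000 = 1.5009, so P(C) = 1.5009/(1+1.5009) ≈ 0.60.

P(C) = 0.60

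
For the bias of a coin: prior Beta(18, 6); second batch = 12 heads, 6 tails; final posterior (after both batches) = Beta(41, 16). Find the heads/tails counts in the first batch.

Sequential conjugate updates are equivalent to a single update on the pooled data, so total successes = posterior α − prior α and total failures = posterior β − prior β.
Total across both batches: 41−18=23 heads, 16−6=10 tails.
Subtract the second batch: 23−12=11 heads and 10−6=4 tails.

11 heads and 4 tails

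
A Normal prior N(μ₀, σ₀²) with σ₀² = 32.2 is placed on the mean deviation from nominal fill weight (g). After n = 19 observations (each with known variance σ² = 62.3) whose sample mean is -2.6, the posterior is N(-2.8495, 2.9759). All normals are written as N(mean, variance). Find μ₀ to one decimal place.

With known observation variance, the Normal–Normal posterior has precision τ_n = τ₀ + n/σ² and mean μ_n = (τ₀μ₀ + (n/σ²)x̄)/τ_n.
Here τ₀ = 1/32.2 = 0.031056 and τ_data = 19/62.3 = 0.304976, so τ_n = 0.336032.
Rearranging for μ₀: μ₀ = (μ_n·τ_n − τ_data·x̄)/τ₀ = (-2.8495·0.336032 − 0.304976·-2.6) / 0.031056 = -0.164586/0.031056 ≈ -5.3.

μ₀ = -5.3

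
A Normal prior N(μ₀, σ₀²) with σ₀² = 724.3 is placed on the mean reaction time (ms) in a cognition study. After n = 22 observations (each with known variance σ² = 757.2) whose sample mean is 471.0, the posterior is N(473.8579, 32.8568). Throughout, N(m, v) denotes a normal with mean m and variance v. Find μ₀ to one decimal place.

With known observation variance, the Normal–Normal posterior has precision τ_n = τ₀ + n/σ² and mean μ_n = (τ₀μ₀ + (n/σ²)x̄)/τ_n.
Here τ₀ = 1/724.3 = 0.001381 and τ_data = 22/757.2 = 0.029054, so τ_n = 0.030435.
Rearranging for μ₀: μ₀ = (μ_n·τ_n − τ_data·x̄)/τ₀ = (473.8579·0.030435 − 0.029054·471.0) / 0.001381 = 0.737431/0.001381 ≈ 534.0.

μ₀ = 534.0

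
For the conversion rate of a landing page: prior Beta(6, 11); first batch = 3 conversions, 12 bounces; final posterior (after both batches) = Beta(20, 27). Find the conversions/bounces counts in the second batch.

Because Beta–binomial updating is additive in the counts, the combined data contributed (α_post−α_prior, β_post−β_prior) successes and failures.
Total across both batches: 20−6=14 conversions, 27−11=16 bounces.
Subtract the first batch: 14−3=11 conversions and 16−12=4 bounces.

11 conversions and 4 bounces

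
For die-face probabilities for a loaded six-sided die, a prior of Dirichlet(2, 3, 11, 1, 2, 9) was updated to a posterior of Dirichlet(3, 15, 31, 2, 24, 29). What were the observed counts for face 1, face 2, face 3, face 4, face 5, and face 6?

For a Dirichlet(α) prior with multinomial counts c, the posterior is Dirichlet(α + c) componentwise.
Counts are posterior − prior componentwise: 3−2=1, 15−3=12, 31−11=20, 2−1=1, 24−2=22, 29−9=20.

counts (1, 12, 20, 1, 22, 20)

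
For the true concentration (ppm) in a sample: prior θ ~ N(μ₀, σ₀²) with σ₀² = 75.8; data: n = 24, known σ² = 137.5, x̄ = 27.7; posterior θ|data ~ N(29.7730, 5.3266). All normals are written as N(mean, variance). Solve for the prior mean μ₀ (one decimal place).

μ₀ = 57.2

With known observation variance, the Normal–Normal posterior has precision τ_n = τ₀ + n/σ² and mean μ_n = (τ₀μ₀ + (n/σ²)x̄)/τ_n.
Here τ₀ = 1/75.8 = 0.013193 and τ_data = 24/137.5 = 0.174545, so τ_n = 0.187738.
Rearranging for μ₀: μ₀ = (μ_n·τ_n − τ_data·x̄)/τ₀ = (29.7730·0.187738 − 0.174545·27.7) / 0.013193 = 0.754627/0.013193 ≈ 57.2.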